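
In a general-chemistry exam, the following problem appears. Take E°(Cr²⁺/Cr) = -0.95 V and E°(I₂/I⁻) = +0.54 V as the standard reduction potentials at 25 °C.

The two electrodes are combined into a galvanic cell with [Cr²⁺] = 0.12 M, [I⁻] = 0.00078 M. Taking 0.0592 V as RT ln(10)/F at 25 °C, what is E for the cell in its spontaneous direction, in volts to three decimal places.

I₂/I⁻ is the cathode (higher E°), Cr²⁺/Cr the anode: E°cell = +0.54 − (-0.95) = +1.49 V, n = 2.
Overall: I₂(s) + Cr(s) → 2 I⁻(aq) + Cr²⁺(aq)
Q = [I⁻]^2·[Cr²⁺]; log Q = -7.137.
E = E° − (0.0592/n) log Q = +1.49 − (0.0592/2)(-7.137) = +1.701 V.

+1.701 V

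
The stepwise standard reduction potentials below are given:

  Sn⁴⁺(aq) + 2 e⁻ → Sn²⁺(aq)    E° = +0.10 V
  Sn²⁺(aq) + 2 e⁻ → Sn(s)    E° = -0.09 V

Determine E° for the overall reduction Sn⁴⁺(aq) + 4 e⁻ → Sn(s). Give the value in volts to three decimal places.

Since ΔG° = −nFE° is additive over sequential reductions, n₃E°₃ = n₁E°₁ + n₂E°₂.
E°₃ = (2×+0.10 + 2×-0.09) / 4 = (+0.020) / 4 = +0.005 V.

+0.005 V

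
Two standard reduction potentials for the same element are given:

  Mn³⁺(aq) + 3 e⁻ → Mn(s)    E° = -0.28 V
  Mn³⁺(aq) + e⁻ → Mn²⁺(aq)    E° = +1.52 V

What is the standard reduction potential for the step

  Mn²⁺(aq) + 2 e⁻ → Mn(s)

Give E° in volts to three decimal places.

-1.180 V

Sequential free energies add, so n₃E°₃ = n₁E°₁ + n₂E°₂.
With n₃ = 3, and the known step contributing 1×(+1.52) V, the unknown satisfies 2·E° = 3×(-0.28) − 1×(+1.52) = -2.360.
E° = -2.360 / 2 = -1.180 V.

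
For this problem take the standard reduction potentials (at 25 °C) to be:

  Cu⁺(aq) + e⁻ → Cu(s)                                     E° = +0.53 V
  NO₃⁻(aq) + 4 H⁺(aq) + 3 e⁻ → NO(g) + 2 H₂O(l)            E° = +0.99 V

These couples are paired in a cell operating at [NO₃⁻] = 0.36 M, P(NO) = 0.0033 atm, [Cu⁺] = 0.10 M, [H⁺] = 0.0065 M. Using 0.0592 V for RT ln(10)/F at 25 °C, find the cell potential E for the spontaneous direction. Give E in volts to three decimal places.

NO₃⁻/NO is the cathode (higher E°), Cu⁺/Cu the anode: E°cell = +0.99 − (+0.53) = +0.46 V, n = 3.
Overall: NO₃⁻(aq) + 4 H⁺(aq) + 3 Cu(s) → NO(g) + 2 H₂O(l) + 3 Cu⁺(aq)
Q = P(NO)·[Cu⁺]^3 / ([NO₃⁻]·[H⁺]^4); log Q = 3.711.
E = E° − (0.0592/n) log Q = +0.46 − (0.0592/3)(3.711) = +0.387 V.

+0.387 V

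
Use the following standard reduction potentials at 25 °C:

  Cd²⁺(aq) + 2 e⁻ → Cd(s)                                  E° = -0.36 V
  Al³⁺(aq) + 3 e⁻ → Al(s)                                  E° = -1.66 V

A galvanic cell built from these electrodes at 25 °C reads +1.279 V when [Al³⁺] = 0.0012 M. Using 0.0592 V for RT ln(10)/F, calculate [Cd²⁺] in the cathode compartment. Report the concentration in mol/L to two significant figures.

Cd²⁺/Cd is the cathode, Al³⁺/Al the anode: E°cell = +1.30 V, n = 6.
Overall reaction: 3 Cd²⁺(aq) + 2 Al(s) → 3 Cd(s) + 2 Al³⁺(aq); Q = [Al³⁺]^2/[Cd²⁺]^3.
From E = E° − (0.0592/n) log Q: log Q = (E° − E)·n/0.0592 = (+1.30 − (+1.279))·6/0.0592 = 2.1284.
So 3·log[Cd²⁺] = 2·log(0.0012) − log Q = -5.8416 − (2.1284) = -7.9700; log[Cd²⁺] = -7.9700 / 3 = -2.6567; [Cd²⁺] = 10^(-2.6567) ≈ 0.0022 M.

0.0022 M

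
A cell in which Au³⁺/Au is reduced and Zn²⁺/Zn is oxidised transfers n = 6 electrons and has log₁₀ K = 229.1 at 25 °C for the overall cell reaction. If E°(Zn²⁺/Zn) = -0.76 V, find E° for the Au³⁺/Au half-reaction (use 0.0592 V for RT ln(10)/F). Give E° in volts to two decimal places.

+1.50 V

E°cell = (0.0592/n)·log K = (0.0592/6)(229.1) = +2.260 V.
Since Au³⁺/Au is the cathode and Zn²⁺/Zn the anode, E°cell = E°(Au³⁺/Au) − E°(Zn²⁺/Zn).
So E°(Au³⁺/Au) = E°cell + E°(Zn²⁺/Zn) = +2.260 + (-0.76) = +1.50 V.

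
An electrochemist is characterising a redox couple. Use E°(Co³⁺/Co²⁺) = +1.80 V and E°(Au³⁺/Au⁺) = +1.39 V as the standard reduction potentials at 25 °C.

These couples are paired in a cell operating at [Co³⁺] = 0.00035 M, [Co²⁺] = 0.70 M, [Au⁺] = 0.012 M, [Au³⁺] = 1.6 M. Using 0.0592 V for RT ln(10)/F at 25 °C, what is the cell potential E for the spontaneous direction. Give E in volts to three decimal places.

Co³⁺/Co²⁺ is the cathode (higher E°), Au³⁺/Au⁺ the anode: E°cell = +1.80 − (+1.39) = +0.41 V, n = 2.
Overall: 2 Co³⁺(aq) + Au⁺(aq) → 2 Co²⁺(aq) + Au³⁺(aq)
Q = [Co²⁺]^2·[Au³⁺] / ([Co³⁺]^2·[Au⁺]); log Q = 8.727.
E = E° − (0.0592/n) log Q = +0.41 − (0.0592/2)(8.727) = +0.152 V.

+0.152 V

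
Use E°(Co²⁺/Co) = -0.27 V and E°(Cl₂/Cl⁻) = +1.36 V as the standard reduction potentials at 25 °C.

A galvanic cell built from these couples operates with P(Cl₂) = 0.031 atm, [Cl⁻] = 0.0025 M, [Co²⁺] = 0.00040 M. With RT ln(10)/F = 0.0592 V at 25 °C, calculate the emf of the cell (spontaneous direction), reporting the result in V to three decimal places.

Cl₂/Cl⁻ is the cathode (higher E°), Co²⁺/Co the anode: E°cell = +1.36 − (-0.27) = +1.63 V, n = 2.
Overall: Cl₂(g) + Co(s) → 2 Cl⁻(aq) + Co²⁺(aq)
Q = [Cl⁻]^2·[Co²⁺] / (P(Cl₂)); log Q = -7.093.
E = E° − (0.0592/n) log Q = +1.63 − (0.0592/2)(-7.093) = +1.840 V.

+1.840 V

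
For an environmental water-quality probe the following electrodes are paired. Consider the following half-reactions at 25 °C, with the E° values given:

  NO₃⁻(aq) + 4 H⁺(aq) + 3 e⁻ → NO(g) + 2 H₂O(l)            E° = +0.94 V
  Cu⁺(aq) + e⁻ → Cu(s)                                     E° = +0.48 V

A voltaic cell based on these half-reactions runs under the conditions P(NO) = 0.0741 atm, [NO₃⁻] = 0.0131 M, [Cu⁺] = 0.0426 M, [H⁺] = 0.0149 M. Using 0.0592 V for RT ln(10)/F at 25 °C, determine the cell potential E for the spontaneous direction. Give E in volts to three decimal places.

NO₃⁻/NO is the cathode (higher E°), Cu⁺/Cu the anode: E°cell = +0.94 − (+0.48) = +0.46 V, n = 3.
Overall: NO₃⁻(aq) + 4 H⁺(aq) + 3 Cu(s) → NO(g) + 2 H₂O(l) + 3 Cu⁺(aq)
Q = P(NO)·[Cu⁺]^3 / ([NO₃⁻]·[H⁺]^4); log Q = 3.948.
E = E° − (0.0592/n) log Q = +0.46 − (0.0592/3)(3.948) = +0.382 V.

+0.382 V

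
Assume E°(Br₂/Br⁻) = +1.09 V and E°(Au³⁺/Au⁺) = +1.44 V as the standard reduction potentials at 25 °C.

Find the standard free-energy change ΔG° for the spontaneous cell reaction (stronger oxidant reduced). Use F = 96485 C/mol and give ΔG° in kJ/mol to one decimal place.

-67.5 kJ/mol

Au³⁺/Au⁺ (E° = +1.44 V) is the cathode; Br₂/Br⁻ (E° = +1.09 V) is the anode, so E°cell = +0.35 V.
Balancing electrons gives n = 2 (lcm of 2 and 2).
ΔG° = −nFE° = −(2)(96485)(+0.35) = -67,540 J = -67.5 kJ/mol.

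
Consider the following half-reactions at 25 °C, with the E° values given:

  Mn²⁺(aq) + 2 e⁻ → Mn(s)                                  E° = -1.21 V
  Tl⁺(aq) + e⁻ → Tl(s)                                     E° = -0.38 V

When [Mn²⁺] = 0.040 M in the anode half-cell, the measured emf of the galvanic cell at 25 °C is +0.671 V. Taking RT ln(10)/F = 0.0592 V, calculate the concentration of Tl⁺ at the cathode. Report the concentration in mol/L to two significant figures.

0.00041 M

Tl⁺/Tl is the cathode, Mn²⁺/Mn the anode: E°cell = +0.83 V, n = 2.
Overall reaction: 2 Tl⁺(aq) + Mn(s) → 2 Tl(s) + Mn²⁺(aq); Q = [Mn²⁺]^1/[Tl⁺]^2.
From E = E° − (0.0592/n) log Q: log Q = (E° − E)·n/0.0592 = (+0.83 − (+0.671))·2/0.0592 = 5.3716.
So 2·log[Tl⁺] = 1·log(0.04) − log Q = -1.3979 − (5.3716) = -6.7695; log[Tl⁺] = -6.7695 / 2 = -3.3847; [Tl⁺] = 10^(-3.3847) ≈ 0.00041 M.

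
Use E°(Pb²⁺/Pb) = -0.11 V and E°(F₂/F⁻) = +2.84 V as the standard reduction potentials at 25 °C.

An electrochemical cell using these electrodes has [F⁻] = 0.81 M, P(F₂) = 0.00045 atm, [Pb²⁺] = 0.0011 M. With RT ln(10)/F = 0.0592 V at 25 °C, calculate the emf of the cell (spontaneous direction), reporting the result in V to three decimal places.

F₂/F⁻ is the cathode (higher E°), Pb²⁺/Pb the anode: E°cell = +2.84 − (-0.11) = +2.95 V, n = 2.
Overall: F₂(g) + Pb(s) → 2 F⁻(aq) + Pb²⁺(aq)
Q = [F⁻]^2·[Pb²⁺] / (P(F₂)); log Q = 0.205.
E = E° − (0.0592/n) log Q = +2.95 − (0.0592/2)(0.205) = +2.944 V.

+2.944 V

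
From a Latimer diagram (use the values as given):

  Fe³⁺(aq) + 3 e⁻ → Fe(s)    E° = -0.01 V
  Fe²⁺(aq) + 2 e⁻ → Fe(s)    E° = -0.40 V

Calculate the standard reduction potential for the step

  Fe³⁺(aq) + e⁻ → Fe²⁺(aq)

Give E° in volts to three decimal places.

Sequential free energies add, so n₃E°₃ = n₁E°₁ + n₂E°₂.
With n₃ = 3, and the known step contributing 2×(-0.40) V, the unknown satisfies 1·E° = 3×(-0.01) − 2×(-0.40) = +0.770.
E° = +0.770 / 1 = +0.770 V.

+0.770 V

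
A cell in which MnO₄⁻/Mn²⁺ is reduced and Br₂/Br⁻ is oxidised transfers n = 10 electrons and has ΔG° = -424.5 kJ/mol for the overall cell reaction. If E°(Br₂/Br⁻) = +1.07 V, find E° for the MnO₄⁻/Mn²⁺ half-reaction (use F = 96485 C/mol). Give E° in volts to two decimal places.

+1.51 V

E°cell = −ΔG°/(nF) = −(-424.5×10³)/((10)(96485)) = +0.440 V.
Since MnO₄⁻/Mn²⁺ is the cathode and Br₂/Br⁻ the anode, E°cell = E°(MnO₄⁻/Mn²⁺) − E°(Br₂/Br⁻).
So E°(MnO₄⁻/Mn²⁺) = E°cell + E°(Br₂/Br⁻) = +0.440 + (+1.07) = +1.51 V.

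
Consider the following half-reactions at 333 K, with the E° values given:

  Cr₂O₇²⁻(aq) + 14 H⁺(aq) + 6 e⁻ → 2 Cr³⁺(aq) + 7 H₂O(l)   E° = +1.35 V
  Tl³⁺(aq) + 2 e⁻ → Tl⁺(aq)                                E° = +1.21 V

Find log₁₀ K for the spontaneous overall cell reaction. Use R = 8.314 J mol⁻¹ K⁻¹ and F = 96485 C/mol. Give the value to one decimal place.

Cathode: Cr₂O₇²⁻/Cr³⁺; anode: Tl³⁺/Tl⁺. E°cell = (+1.35) − (+1.21) = +0.14 V, with n = 6.
ΔG° = −nFE° = −RT ln K, so ln K = nFE°/(RT) = (6)(96485)(+0.14) / ((8.314)(333)) = 29.274.
log₁₀ K = 29.274 / ln 10 = 12.7.

12.7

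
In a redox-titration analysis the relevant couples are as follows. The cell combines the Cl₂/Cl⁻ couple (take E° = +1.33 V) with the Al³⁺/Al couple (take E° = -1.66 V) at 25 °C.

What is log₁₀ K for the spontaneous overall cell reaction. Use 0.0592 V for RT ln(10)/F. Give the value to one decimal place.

Cathode: Cl₂/Cl⁻; anode: Al³⁺/Al. E°cell = +2.99 V, n = 6.
log K = nE°cell / 0.0592 = (6)(+2.99) / 0.0592 = 303.0.

303.0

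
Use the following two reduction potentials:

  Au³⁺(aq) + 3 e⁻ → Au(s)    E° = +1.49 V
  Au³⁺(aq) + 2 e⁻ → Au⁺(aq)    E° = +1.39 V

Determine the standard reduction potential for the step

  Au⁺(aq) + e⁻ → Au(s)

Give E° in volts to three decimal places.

Sequential free energies add, so n₃E°₃ = n₁E°₁ + n₂E°₂.
With n₃ = 3, and the known step contributing 2×(+1.39) V, the unknown satisfies 1·E° = 3×(+1.49) − 2×(+1.39) = +1.690.
E° = +1.690 / 1 = +1.690 V.

+1.690 V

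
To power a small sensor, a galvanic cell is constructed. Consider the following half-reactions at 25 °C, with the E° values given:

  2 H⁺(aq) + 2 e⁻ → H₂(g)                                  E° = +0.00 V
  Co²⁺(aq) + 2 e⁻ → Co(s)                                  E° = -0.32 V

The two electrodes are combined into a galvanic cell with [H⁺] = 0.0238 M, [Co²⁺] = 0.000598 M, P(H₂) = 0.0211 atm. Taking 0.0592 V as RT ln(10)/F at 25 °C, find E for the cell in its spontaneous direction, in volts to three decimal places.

+0.369 V

H⁺/H₂ is the cathode (higher E°), Co²⁺/Co the anode: E°cell = +0.00 − (-0.32) = +0.32 V, n = 2.
Overall: 2 H⁺(aq) + Co(s) → H₂(g) + Co²⁺(aq)
Q = P(H₂)·[Co²⁺] / ([H⁺]^2); log Q = -1.652.
E = E° − (0.0592/n) log Q = +0.32 − (0.0592/2)(-1.652) = +0.369 V.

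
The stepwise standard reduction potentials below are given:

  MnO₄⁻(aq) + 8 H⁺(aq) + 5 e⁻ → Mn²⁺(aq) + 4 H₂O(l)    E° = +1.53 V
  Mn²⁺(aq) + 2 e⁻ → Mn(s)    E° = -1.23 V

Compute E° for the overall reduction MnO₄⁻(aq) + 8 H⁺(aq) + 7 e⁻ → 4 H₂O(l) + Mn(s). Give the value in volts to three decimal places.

Standard free energies of sequential steps add: ΔG°₃ = ΔG°₁ + ΔG°₂, so n₃E°₃ = n₁E°₁ + n₂E°₂.
E°₃ = (5×+1.53 + 2×-1.23) / 7 = (+5.190) / 7 = +0.741 V.

+0.741 V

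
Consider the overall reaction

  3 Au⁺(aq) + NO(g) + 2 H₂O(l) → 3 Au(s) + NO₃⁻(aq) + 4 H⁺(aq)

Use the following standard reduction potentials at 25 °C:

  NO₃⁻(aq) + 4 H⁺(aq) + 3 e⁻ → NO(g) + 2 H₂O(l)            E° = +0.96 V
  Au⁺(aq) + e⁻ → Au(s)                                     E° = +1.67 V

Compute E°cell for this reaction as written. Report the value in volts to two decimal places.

The Au⁺/Au couple has the higher reduction potential, so it is the cathode; NO₃⁻/NO is oxidised at the anode.
E°cell = E°(cathode) − E°(anode) = (+1.67) − (+0.96) = +0.71 V.

+0.71 V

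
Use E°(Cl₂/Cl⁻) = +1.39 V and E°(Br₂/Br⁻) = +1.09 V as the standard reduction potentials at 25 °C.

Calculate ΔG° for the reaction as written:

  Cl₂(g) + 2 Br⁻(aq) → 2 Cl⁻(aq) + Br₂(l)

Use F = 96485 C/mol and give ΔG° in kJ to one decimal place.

-57.9 kJ

As written, Cl₂/Cl⁻ is reduced (cathode) and Br₂/Br⁻ is oxidised (anode), so E°cell = (+1.39) − (+1.09) = +0.30 V.
Balancing electrons gives n = 2.
ΔG° = −nFE° = −(2)(96485)(+0.30) = -57,891 J = -57.9 kJ.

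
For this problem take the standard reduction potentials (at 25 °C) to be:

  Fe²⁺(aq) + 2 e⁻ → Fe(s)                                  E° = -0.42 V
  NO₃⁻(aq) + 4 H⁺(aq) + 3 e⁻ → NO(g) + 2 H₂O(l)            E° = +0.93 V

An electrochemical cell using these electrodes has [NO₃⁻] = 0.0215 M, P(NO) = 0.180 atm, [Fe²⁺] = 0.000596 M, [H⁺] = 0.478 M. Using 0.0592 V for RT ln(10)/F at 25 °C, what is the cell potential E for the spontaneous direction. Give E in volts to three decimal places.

+1.402 V

NO₃⁻/NO is the cathode (higher E°), Fe²⁺/Fe the anode: E°cell = +0.93 − (-0.42) = +1.35 V, n = 6.
Overall: 2 NO₃⁻(aq) + 8 H⁺(aq) + 3 Fe(s) → 2 NO(g) + 4 H₂O(l) + 3 Fe²⁺(aq)
Q = P(NO)^2·[Fe²⁺]^3 / ([NO₃⁻]^2·[H⁺]^8); log Q = -5.264.
E = E° − (0.0592/n) log Q = +1.35 − (0.0592/6)(-5.264) = +1.402 V.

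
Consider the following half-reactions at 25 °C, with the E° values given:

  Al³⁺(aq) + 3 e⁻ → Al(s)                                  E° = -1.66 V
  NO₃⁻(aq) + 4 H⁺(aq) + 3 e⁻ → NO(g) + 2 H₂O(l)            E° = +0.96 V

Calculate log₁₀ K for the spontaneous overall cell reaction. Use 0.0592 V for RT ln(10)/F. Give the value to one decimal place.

Cathode: NO₃⁻/NO; anode: Al³⁺/Al. E°cell = +2.62 V, n = 3.
log K = nE°cell / 0.0592 = (3)(+2.62) / 0.0592 = 132.8.

132.8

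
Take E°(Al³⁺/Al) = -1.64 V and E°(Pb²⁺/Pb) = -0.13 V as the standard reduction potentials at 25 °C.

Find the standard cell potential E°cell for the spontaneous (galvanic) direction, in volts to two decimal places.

+1.51 V

The Pb²⁺/Pb couple has the higher reduction potential, so it is the cathode; Al³⁺/Al is oxidised at the anode.
E°cell = E°(cathode) − E°(anode) = (-0.13) − (-1.64) = +1.51 V.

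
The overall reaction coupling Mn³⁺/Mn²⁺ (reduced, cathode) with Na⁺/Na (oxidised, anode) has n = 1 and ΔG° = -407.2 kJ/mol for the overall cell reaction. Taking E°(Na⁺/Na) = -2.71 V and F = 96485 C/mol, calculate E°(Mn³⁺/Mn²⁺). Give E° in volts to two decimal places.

+1.51 V

E°cell = −ΔG°/(nF) = −(-407.2×10³)/((1)(96485)) = +4.220 V.
Since Mn³⁺/Mn²⁺ is the cathode and Na⁺/Na the anode, E°cell = E°(Mn³⁺/Mn²⁺) − E°(Na⁺/Na).
So E°(Mn³⁺/Mn²⁺) = E°cell + E°(Na⁺/Na) = +4.220 + (-2.71) = +1.51 V.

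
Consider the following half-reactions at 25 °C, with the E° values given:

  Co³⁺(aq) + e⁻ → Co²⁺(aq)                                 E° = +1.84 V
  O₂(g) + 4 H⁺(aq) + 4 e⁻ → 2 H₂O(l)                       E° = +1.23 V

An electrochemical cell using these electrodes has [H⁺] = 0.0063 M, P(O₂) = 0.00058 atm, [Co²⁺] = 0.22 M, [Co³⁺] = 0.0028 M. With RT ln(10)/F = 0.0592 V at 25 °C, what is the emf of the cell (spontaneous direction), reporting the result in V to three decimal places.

+0.676 V

Co³⁺/Co²⁺ is the cathode (higher E°), O₂/H₂O the anode: E°cell = +1.84 − (+1.23) = +0.61 V, n = 4.
Overall: 4 Co³⁺(aq) + 2 H₂O(l) → 4 Co²⁺(aq) + O₂(g) + 4 H⁺(aq)
Q = [Co²⁺]^4·P(O₂)·[H⁺]^4 / ([Co³⁺]^4); log Q = -4.458.
E = E° − (0.0592/n) log Q = +0.61 − (0.0592/4)(-4.458) = +0.676 V.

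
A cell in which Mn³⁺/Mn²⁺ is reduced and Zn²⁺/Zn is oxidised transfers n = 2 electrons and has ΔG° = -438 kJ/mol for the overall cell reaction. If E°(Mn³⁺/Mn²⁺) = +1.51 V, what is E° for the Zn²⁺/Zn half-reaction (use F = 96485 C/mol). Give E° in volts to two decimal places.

-0.76 V

E°cell = −ΔG°/(nF) = −(-438×10³)/((2)(96485)) = +2.270 V.
Since Mn³⁺/Mn²⁺ is the cathode and Zn²⁺/Zn the anode, E°cell = E°(Mn³⁺/Mn²⁺) − E°(Zn²⁺/Zn).
So E°(Zn²⁺/Zn) = E°(Mn³⁺/Mn²⁺) − E°cell = (+1.51) − (+2.270) = -0.76 V.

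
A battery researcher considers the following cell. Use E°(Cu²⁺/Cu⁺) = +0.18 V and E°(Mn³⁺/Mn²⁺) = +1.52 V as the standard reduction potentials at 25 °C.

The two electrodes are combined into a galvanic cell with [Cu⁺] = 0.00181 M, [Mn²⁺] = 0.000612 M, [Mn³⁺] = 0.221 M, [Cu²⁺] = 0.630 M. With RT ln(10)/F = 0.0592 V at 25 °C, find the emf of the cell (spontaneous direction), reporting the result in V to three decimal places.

+1.341 V

Mn³⁺/Mn²⁺ is the cathode (higher E°), Cu²⁺/Cu⁺ the anode: E°cell = +1.52 − (+0.18) = +1.34 V, n = 1.
Overall: Mn³⁺(aq) + Cu⁺(aq) → Mn²⁺(aq) + Cu²⁺(aq)
Q = [Mn²⁺]·[Cu²⁺] / ([Mn³⁺]·[Cu⁺]); log Q = -0.016.
E = E° − (0.0592/n) log Q = +1.34 − (0.0592/1)(-0.016) = +1.341 V.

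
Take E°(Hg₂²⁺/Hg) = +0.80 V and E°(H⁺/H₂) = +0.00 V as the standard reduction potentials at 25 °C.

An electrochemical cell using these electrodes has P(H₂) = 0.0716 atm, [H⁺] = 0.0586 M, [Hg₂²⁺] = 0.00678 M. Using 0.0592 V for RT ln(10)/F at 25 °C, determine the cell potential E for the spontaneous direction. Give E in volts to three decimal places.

+0.775 V

Hg₂²⁺/Hg is the cathode (higher E°), H⁺/H₂ the anode: E°cell = +0.80 − (+0.00) = +0.80 V, n = 2.
Overall: Hg₂²⁺(aq) + H₂(g) → 2 Hg(l) + 2 H⁺(aq)
Q = [H⁺]^2 / ([Hg₂²⁺]·P(H₂)); log Q = 0.850.
E = E° − (0.0592/n) log Q = +0.80 − (0.0592/2)(0.850) = +0.775 V.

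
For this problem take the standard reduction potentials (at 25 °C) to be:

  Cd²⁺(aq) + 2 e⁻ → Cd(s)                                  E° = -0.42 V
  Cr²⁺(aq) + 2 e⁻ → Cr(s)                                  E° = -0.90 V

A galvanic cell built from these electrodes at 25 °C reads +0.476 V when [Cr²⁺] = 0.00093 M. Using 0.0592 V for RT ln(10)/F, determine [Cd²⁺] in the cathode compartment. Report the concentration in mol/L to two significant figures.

Cd²⁺/Cd is the cathode, Cr²⁺/Cr the anode: E°cell = +0.48 V, n = 2.
Overall reaction: Cd²⁺(aq) + Cr(s) → Cd(s) + Cr²⁺(aq); Q = [Cr²⁺]^1/[Cd²⁺]^1.
From E = E° − (0.0592/n) log Q: log Q = (E° − E)·n/0.0592 = (+0.48 − (+0.476))·2/0.0592 = 0.1351.
So 1·log[Cd²⁺] = 1·log(0.00093) − log Q = -3.0315 − (0.1351) = -3.1666; [Cd²⁺] = 10^(-3.1666) ≈ 0.00068 M.

0.00068 M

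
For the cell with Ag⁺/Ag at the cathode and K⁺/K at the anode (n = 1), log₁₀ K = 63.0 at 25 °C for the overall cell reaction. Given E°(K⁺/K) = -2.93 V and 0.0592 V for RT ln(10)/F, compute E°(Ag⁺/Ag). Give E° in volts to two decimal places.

+0.80 V

E°cell = (0.0592/n)·log K = (0.0592/1)(63.0) = +3.730 V.
Since Ag⁺/Ag is the cathode and K⁺/K the anode, E°cell = E°(Ag⁺/Ag) − E°(K⁺/K).
So E°(Ag⁺/Ag) = E°cell + E°(K⁺/K) = +3.730 + (-2.93) = +0.80 V.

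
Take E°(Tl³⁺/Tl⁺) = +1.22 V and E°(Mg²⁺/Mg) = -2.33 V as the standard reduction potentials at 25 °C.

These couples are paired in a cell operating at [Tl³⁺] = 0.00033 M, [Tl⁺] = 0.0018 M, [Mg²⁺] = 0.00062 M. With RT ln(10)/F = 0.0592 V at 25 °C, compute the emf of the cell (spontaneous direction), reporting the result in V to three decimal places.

+3.623 V

Tl³⁺/Tl⁺ is the cathode (higher E°), Mg²⁺/Mg the anode: E°cell = +1.22 − (-2.33) = +3.55 V, n = 2.
Overall: Tl³⁺(aq) + Mg(s) → Tl⁺(aq) + Mg²⁺(aq)
Q = [Tl⁺]·[Mg²⁺] / ([Tl³⁺]); log Q = -2.471.
E = E° − (0.0592/n) log Q = +3.55 − (0.0592/2)(-2.471) = +3.623 V.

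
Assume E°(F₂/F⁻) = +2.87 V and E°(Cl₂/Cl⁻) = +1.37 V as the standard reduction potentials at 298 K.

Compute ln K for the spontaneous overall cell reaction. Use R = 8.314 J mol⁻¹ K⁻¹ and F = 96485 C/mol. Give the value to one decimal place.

Cathode: F₂/F⁻; anode: Cl₂/Cl⁻. E°cell = (+2.87) − (+1.37) = +1.50 V, with n = 2.
ΔG° = −nFE° = −RT ln K, so ln K = nFE°/(RT) = (2)(96485)(+1.50) / ((8.314)(298)) = 116.830.

116.8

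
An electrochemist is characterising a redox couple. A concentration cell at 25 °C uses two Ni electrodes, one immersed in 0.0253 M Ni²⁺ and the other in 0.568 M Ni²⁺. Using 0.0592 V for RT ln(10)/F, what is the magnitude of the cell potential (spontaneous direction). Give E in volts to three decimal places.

+0.040 V

For a concentration cell E°cell = 0. The 0.568 M side is the cathode (reduction is favoured where [Ni²⁺] is higher).
With n = 2, E = −(0.0592/2) log([Ni²⁺]ₐₙ/[Ni²⁺]꜀ₐₜ) = −(0.0592/2) log(0.0253/0.568) = −(0.0592/2)(-1.351) = +0.040 V.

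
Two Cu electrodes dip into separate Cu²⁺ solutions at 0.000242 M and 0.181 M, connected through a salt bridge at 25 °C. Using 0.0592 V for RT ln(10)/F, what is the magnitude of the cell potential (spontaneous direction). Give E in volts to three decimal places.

+0.085 V

For a concentration cell E°cell = 0. The 0.181 M side is the cathode (reduction is favoured where [Cu²⁺] is higher).
With n = 2, E = −(0.0592/2) log([Cu²⁺]ₐₙ/[Cu²⁺]꜀ₐₜ) = −(0.0592/2) log(0.000242/0.181) = −(0.0592/2)(-2.874) = +0.085 V.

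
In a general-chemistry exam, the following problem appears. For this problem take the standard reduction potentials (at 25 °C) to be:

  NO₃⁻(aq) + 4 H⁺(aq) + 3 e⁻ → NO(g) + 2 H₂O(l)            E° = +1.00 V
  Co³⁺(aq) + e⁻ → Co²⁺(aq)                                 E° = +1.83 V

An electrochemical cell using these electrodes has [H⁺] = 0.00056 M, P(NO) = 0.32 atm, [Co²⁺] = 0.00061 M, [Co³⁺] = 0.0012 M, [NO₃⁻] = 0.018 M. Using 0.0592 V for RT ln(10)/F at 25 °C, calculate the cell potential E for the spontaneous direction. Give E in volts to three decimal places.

+1.129 V

Co³⁺/Co²⁺ is the cathode (higher E°), NO₃⁻/NO the anode: E°cell = +1.83 − (+1.00) = +0.83 V, n = 3.
Overall: 3 Co³⁺(aq) + NO(g) + 2 H₂O(l) → 3 Co²⁺(aq) + NO₃⁻(aq) + 4 H⁺(aq)
Q = [Co²⁺]^3·[NO₃⁻]·[H⁺]^4 / ([Co³⁺]^3·P(NO)); log Q = -15.139.
E = E° − (0.0592/n) log Q = +0.83 − (0.0592/3)(-15.139) = +1.129 V.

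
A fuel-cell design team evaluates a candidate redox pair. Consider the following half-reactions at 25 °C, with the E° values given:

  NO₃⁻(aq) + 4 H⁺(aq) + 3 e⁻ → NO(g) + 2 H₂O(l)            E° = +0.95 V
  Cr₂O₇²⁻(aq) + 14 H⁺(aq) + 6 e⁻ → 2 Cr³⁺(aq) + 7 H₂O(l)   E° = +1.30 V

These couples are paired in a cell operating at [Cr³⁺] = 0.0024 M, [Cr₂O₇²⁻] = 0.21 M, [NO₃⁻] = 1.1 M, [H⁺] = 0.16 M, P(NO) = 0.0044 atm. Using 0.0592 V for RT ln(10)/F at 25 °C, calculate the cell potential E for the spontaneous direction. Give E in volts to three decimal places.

+0.301 V

Cr₂O₇²⁻/Cr³⁺ is the cathode (higher E°), NO₃⁻/NO the anode: E°cell = +1.30 − (+0.95) = +0.35 V, n = 6.
Overall: Cr₂O₇²⁻(aq) + 6 H⁺(aq) + 2 NO(g) → 2 Cr³⁺(aq) + 3 H₂O(l) + 2 NO₃⁻(aq)
Q = [Cr³⁺]^2·[NO₃⁻]^2 / ([Cr₂O₇²⁻]·[H⁺]^6·P(NO)^2); log Q = 5.009.
E = E° − (0.0592/n) log Q = +0.35 − (0.0592/6)(5.009) = +0.301 V.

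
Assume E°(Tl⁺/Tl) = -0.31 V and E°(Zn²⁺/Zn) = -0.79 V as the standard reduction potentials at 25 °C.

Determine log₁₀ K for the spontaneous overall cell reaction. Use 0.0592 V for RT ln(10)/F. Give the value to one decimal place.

Cathode: Tl⁺/Tl; anode: Zn²⁺/Zn. E°cell = +0.48 V, n = 2.
log K = nE°cell / 0.0592 = (2)(+0.48) / 0.0592 = 16.2.

16.2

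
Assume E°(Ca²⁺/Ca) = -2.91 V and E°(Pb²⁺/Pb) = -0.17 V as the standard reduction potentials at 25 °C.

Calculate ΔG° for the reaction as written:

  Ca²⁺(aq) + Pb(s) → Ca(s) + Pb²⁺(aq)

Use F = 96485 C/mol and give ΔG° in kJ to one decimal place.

As written, Ca²⁺/Ca is reduced (cathode) and Pb²⁺/Pb is oxidised (anode), so E°cell = (-2.91) − (-0.17) = -2.74 V.
Balancing electrons gives n = 2.
ΔG° = −nFE° = −(2)(96485)(-2.74) = 528,738 J = +528.7 kJ.

+528.7 kJ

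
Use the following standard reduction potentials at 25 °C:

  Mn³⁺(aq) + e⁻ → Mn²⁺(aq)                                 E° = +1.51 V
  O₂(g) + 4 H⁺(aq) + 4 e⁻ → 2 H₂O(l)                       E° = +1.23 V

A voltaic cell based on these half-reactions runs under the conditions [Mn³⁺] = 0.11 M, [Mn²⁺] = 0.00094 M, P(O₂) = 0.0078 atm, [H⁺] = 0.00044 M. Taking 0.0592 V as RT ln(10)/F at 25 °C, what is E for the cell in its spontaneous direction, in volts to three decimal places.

Mn³⁺/Mn²⁺ is the cathode (higher E°), O₂/H₂O the anode: E°cell = +1.51 − (+1.23) = +0.28 V, n = 4.
Overall: 4 Mn³⁺(aq) + 2 H₂O(l) → 4 Mn²⁺(aq) + O₂(g) + 4 H⁺(aq)
Q = [Mn²⁺]^4·P(O₂)·[H⁺]^4 / ([Mn³⁺]^4); log Q = -23.807.
E = E° − (0.0592/n) log Q = +0.28 − (0.0592/4)(-23.807) = +0.632 V.

+0.632 V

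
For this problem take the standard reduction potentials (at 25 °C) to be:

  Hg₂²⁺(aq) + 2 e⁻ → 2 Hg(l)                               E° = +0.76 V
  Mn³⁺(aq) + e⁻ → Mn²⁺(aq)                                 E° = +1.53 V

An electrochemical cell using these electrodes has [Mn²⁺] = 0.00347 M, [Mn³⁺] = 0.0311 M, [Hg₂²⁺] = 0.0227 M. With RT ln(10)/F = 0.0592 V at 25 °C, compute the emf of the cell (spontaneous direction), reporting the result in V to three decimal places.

Mn³⁺/Mn²⁺ is the cathode (higher E°), Hg₂²⁺/Hg the anode: E°cell = +1.53 − (+0.76) = +0.77 V, n = 2.
Overall: 2 Mn³⁺(aq) + 2 Hg(l) → 2 Mn²⁺(aq) + Hg₂²⁺(aq)
Q = [Mn²⁺]^2·[Hg₂²⁺] / ([Mn³⁺]^2); log Q = -3.549.
E = E° − (0.0592/n) log Q = +0.77 − (0.0592/2)(-3.549) = +0.875 V.

+0.875 V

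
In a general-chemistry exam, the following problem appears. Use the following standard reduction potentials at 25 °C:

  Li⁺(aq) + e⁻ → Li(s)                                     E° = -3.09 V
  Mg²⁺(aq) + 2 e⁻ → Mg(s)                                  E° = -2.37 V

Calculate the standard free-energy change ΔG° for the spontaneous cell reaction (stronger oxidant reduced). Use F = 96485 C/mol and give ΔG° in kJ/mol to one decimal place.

-138.9 kJ/mol

Mg²⁺/Mg (E° = -2.37 V) is the cathode; Li⁺/Li (E° = -3.09 V) is the anode, so E°cell = +0.72 V.
Balancing electrons gives n = 2 (lcm of 2 and 1).
ΔG° = −nFE° = −(2)(96485)(+0.72) = -138,938 J = -138.9 kJ/mol.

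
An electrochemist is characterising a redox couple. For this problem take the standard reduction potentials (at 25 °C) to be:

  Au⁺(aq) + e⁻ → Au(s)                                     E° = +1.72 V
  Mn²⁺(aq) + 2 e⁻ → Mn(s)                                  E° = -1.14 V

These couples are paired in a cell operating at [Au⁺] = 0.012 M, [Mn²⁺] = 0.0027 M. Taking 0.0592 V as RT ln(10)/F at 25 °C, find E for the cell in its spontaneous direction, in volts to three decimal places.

+2.822 V

Au⁺/Au is the cathode (higher E°), Mn²⁺/Mn the anode: E°cell = +1.72 − (-1.14) = +2.86 V, n = 2.
Overall: 2 Au⁺(aq) + Mn(s) → 2 Au(s) + Mn²⁺(aq)
Q = [Mn²⁺] / ([Au⁺]^2); log Q = 1.273.
E = E° − (0.0592/n) log Q = +2.86 − (0.0592/2)(1.273) = +2.822 V.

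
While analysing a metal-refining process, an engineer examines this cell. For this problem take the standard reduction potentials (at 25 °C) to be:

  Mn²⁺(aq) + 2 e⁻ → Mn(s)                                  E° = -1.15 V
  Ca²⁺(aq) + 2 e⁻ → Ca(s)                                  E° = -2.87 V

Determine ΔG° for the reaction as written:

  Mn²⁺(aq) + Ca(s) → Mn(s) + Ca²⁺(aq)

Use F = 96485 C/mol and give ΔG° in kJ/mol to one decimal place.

As written, Mn²⁺/Mn is reduced (cathode) and Ca²⁺/Ca is oxidised (anode), so E°cell = (-1.15) − (-2.87) = +1.72 V.
Balancing electrons gives n = 2.
ΔG° = −nFE° = −(2)(96485)(+1.72) = -331,908 J = -331.9 kJ/mol.

-331.9 kJ/mol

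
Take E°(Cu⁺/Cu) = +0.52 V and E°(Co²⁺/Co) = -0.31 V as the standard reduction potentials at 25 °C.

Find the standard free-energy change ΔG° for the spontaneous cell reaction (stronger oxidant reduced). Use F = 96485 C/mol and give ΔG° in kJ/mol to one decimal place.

Cu⁺/Cu (E° = +0.52 V) is the cathode; Co²⁺/Co (E° = -0.31 V) is the anode, so E°cell = +0.83 V.
Balancing electrons gives n = 2 (lcm of 1 and 2).
ΔG° = −nFE° = −(2)(96485)(+0.83) = -160,165 J = -160.2 kJ/mol.

-160.2 kJ/mol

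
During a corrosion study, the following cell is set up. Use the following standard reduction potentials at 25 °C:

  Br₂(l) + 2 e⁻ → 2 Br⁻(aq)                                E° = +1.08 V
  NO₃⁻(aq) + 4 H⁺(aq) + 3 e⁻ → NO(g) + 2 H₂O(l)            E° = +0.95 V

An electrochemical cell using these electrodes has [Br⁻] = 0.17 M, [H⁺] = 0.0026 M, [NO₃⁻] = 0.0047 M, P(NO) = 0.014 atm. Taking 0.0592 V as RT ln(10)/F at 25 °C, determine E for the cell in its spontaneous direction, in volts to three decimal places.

+0.389 V

Br₂/Br⁻ is the cathode (higher E°), NO₃⁻/NO the anode: E°cell = +1.08 − (+0.95) = +0.13 V, n = 6.
Overall: 3 Br₂(l) + 2 NO(g) + 4 H₂O(l) → 6 Br⁻(aq) + 2 NO₃⁻(aq) + 8 H⁺(aq)
Q = [Br⁻]^6·[NO₃⁻]^2·[H⁺]^8 / (P(NO)^2); log Q = -26.246.
E = E° − (0.0592/n) log Q = +0.13 − (0.0592/6)(-26.246) = +0.389 V.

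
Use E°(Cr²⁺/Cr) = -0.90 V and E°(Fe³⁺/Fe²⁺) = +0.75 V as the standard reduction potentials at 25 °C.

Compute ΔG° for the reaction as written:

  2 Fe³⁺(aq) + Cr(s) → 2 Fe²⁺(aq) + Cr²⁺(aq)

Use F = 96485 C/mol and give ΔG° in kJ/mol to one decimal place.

As written, Fe³⁺/Fe²⁺ is reduced (cathode) and Cr²⁺/Cr is oxidised (anode), so E°cell = (+0.75) − (-0.90) = +1.65 V.
Balancing electrons gives n = 2.
ΔG° = −nFE° = −(2)(96485)(+1.65) = -318,400 J = -318.4 kJ/mol.

-318.4 kJ/mol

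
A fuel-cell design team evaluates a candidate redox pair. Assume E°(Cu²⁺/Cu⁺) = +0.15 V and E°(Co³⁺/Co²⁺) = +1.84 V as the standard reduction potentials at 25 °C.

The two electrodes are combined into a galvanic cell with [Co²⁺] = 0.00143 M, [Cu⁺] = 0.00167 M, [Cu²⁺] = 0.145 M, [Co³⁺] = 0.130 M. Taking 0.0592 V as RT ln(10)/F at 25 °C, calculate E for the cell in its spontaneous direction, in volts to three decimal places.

+1.691 V

Co³⁺/Co²⁺ is the cathode (higher E°), Cu²⁺/Cu⁺ the anode: E°cell = +1.84 − (+0.15) = +1.69 V, n = 1.
Overall: Co³⁺(aq) + Cu⁺(aq) → Co²⁺(aq) + Cu²⁺(aq)
Q = [Co²⁺]·[Cu²⁺] / ([Co³⁺]·[Cu⁺]); log Q = -0.020.
E = E° − (0.0592/n) log Q = +1.69 − (0.0592/1)(-0.020) = +1.691 V.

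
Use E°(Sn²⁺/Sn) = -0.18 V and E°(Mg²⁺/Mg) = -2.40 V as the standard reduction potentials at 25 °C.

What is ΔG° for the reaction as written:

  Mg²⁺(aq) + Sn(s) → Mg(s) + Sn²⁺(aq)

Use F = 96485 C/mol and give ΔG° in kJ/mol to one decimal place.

+428.4 kJ/mol

As written, Mg²⁺/Mg is reduced (cathode) and Sn²⁺/Sn is oxidised (anode), so E°cell = (-2.40) − (-0.18) = -2.22 V.
Balancing electrons gives n = 2.
ΔG° = −nFE° = −(2)(96485)(-2.22) = 428,393 J = +428.4 kJ/mol.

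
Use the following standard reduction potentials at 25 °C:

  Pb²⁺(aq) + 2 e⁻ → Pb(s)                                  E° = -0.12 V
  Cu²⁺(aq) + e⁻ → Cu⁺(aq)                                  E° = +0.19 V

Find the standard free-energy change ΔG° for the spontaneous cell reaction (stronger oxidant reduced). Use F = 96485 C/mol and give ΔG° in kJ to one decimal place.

-59.8 kJ

Cu²⁺/Cu⁺ (E° = +0.19 V) is the cathode; Pb²⁺/Pb (E° = -0.12 V) is the anode, so E°cell = +0.31 V.
Balancing electrons gives n = 2 (lcm of 1 and 2).
ΔG° = −nFE° = −(2)(96485)(+0.31) = -59,821 J = -59.8 kJ.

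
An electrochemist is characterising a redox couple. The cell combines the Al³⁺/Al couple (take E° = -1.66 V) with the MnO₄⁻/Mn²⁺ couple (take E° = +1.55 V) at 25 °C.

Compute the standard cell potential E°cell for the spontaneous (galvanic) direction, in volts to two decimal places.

The MnO₄⁻/Mn²⁺ couple has the higher reduction potential, so it is the cathode; Al³⁺/Al is oxidised at the anode.
E°cell = E°(cathode) − E°(anode) = (+1.55) − (-1.66) = +3.21 V.
Since E°cell > 0, the reaction is spontaneous under standard conditions.

+3.21 V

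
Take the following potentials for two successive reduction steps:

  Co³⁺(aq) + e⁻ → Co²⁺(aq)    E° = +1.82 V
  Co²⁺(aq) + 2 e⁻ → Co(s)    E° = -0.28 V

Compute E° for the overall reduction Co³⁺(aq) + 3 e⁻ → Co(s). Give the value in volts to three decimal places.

Since ΔG° = −nFE° is additive over sequential reductions, n₃E°₃ = n₁E°₁ + n₂E°₂.
E°₃ = (1×+1.82 + 2×-0.28) / 3 = (+1.260) / 3 = +0.420 V.
Simply averaging or adding the two E° values would be wrong; the electron-weighted sum is required.

+0.420 V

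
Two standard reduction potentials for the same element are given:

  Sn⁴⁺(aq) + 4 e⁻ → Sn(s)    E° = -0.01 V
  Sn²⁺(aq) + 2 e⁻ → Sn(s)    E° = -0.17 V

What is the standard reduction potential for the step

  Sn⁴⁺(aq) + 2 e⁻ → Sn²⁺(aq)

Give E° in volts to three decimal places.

+0.150 V

Sequential free energies add, so n₃E°₃ = n₁E°₁ + n₂E°₂.
With n₃ = 4, and the known step contributing 2×(-0.17) V, the unknown satisfies 2·E° = 4×(-0.01) − 2×(-0.17) = +0.300.
E° = +0.300 / 2 = +0.150 V.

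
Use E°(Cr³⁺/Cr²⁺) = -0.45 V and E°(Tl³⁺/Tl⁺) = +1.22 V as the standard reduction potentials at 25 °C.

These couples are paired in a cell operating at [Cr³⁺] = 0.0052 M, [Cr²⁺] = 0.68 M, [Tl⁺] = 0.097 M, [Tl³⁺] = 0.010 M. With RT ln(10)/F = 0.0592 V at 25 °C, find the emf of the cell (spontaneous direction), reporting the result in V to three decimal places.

Tl³⁺/Tl⁺ is the cathode (higher E°), Cr³⁺/Cr²⁺ the anode: E°cell = +1.22 − (-0.45) = +1.67 V, n = 2.
Overall: Tl³⁺(aq) + 2 Cr²⁺(aq) → Tl⁺(aq) + 2 Cr³⁺(aq)
Q = [Tl⁺]·[Cr³⁺]^2 / ([Tl³⁺]·[Cr²⁺]^2); log Q = -3.246.
E = E° − (0.0592/n) log Q = +1.67 − (0.0592/2)(-3.246) = +1.766 V.

+1.766 V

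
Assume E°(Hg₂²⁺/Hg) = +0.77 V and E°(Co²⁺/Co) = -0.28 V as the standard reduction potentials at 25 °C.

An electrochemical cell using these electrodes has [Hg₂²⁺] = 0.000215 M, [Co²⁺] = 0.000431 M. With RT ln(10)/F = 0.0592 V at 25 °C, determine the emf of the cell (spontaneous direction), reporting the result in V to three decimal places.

Hg₂²⁺/Hg is the cathode (higher E°), Co²⁺/Co the anode: E°cell = +0.77 − (-0.28) = +1.05 V, n = 2.
Overall: Hg₂²⁺(aq) + Co(s) → 2 Hg(l) + Co²⁺(aq)
Q = [Co²⁺] / ([Hg₂²⁺]); log Q = 0.302.
E = E° − (0.0592/n) log Q = +1.05 − (0.0592/2)(0.302) = +1.041 V.

+1.041 V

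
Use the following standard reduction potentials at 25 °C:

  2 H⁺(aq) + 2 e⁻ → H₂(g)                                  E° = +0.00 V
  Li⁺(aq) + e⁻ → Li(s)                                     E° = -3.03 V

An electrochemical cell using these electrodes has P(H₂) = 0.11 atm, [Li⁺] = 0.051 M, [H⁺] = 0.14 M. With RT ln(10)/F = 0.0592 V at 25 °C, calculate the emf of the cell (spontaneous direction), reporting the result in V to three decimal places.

H⁺/H₂ is the cathode (higher E°), Li⁺/Li the anode: E°cell = +0.00 − (-3.03) = +3.03 V, n = 2.
Overall: 2 H⁺(aq) + 2 Li(s) → H₂(g) + 2 Li⁺(aq)
Q = P(H₂)·[Li⁺]^2 / ([H⁺]^2); log Q = -1.836.
E = E° − (0.0592/n) log Q = +3.03 − (0.0592/2)(-1.836) = +3.084 V.

+3.084 V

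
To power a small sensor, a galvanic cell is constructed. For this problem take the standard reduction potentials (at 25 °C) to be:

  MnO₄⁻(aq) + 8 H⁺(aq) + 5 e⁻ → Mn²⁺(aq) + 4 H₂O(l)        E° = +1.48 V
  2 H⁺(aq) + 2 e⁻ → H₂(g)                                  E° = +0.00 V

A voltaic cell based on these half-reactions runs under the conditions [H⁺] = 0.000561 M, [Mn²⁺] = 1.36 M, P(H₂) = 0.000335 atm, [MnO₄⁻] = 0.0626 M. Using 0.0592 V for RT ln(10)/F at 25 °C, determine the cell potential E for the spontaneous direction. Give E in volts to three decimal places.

+1.246 V

MnO₄⁻/Mn²⁺ is the cathode (higher E°), H⁺/H₂ the anode: E°cell = +1.48 − (+0.00) = +1.48 V, n = 10.
Overall: 2 MnO₄⁻(aq) + 6 H⁺(aq) + 5 H₂(g) → 2 Mn²⁺(aq) + 8 H₂O(l)
Q = [Mn²⁺]^2 / ([MnO₄⁻]^2·[H⁺]^6·P(H₂)^5); log Q = 39.555.
E = E° − (0.0592/n) log Q = +1.48 − (0.0592/10)(39.555) = +1.246 V.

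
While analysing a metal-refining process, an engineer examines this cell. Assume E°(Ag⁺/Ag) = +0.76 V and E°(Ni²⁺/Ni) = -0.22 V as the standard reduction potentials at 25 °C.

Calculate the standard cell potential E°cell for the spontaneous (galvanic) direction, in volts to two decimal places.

+0.98 V

The Ag⁺/Ag couple has the higher reduction potential, so it is the cathode; Ni²⁺/Ni is oxidised at the anode.
E°cell = E°(cathode) − E°(anode) = (+0.76) − (-0.22) = +0.98 V.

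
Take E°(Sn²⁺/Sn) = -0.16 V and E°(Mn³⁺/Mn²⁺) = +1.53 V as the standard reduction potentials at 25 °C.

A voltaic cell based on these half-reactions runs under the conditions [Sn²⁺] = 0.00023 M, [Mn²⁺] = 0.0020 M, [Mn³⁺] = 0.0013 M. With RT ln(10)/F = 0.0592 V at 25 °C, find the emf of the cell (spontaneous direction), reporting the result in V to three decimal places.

+1.787 V

Mn³⁺/Mn²⁺ is the cathode (higher E°), Sn²⁺/Sn the anode: E°cell = +1.53 − (-0.16) = +1.69 V, n = 2.
Overall: 2 Mn³⁺(aq) + Sn(s) → 2 Mn²⁺(aq) + Sn²⁺(aq)
Q = [Mn²⁺]^2·[Sn²⁺] / ([Mn³⁺]^2); log Q = -3.264.
E = E° − (0.0592/n) log Q = +1.69 − (0.0592/2)(-3.264) = +1.787 V.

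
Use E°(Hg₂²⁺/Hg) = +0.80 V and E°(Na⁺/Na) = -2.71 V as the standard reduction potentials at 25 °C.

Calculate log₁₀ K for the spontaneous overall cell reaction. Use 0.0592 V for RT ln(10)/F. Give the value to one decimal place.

Cathode: Hg₂²⁺/Hg; anode: Na⁺/Na. E°cell = +3.51 V, n = 2.
log K = nE°cell / 0.0592 = (2)(+3.51) / 0.0592 = 118.6.

118.6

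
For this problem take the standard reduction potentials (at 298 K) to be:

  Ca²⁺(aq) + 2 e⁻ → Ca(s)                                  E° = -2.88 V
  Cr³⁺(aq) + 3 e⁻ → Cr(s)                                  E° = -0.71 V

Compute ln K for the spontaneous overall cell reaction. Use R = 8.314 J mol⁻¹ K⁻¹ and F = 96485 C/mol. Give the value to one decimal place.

Cathode: Cr³⁺/Cr; anode: Ca²⁺/Ca. E°cell = (-0.71) − (-2.88) = +2.17 V, with n = 6.
ΔG° = −nFE° = −RT ln K, so ln K = nFE°/(RT) = (6)(96485)(+2.17) / ((8.314)(298)) = 507.043.

507.0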